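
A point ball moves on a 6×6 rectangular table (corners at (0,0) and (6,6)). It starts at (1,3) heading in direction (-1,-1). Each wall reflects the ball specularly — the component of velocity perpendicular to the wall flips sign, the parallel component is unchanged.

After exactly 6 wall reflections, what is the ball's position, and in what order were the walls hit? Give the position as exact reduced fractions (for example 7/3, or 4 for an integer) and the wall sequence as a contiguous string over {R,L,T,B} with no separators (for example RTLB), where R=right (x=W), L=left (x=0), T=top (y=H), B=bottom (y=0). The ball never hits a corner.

Final position: (2,0)
Wall sequence: LBRTLB

1. t=1 → L at (0,2); v=(1,-1)
2. t=2 → B at (2,0); v=(1,1)
3. t=4 → R at (6,4); v=(-1,1)
4. t=2 → T at (4,6); v=(-1,-1)
5. t=4 → L at (0,2); v=(1,-1)
6. t=2 → B at (2,0); v=(1,1)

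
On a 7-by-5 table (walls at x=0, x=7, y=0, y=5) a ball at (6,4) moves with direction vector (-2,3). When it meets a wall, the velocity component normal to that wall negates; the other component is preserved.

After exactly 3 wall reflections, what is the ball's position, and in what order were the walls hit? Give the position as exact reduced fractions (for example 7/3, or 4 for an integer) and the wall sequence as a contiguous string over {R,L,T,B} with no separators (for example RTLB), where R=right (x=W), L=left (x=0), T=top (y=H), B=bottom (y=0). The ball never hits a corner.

Final position: (0,3)
Wall sequence: TBL

1. t=1/3 → T at (16/3,5); v=(-2,-3)
2. t=5/3 → B at (2,0); v=(-2,3)
3. t=1 → L at (0,3); v=(2,3)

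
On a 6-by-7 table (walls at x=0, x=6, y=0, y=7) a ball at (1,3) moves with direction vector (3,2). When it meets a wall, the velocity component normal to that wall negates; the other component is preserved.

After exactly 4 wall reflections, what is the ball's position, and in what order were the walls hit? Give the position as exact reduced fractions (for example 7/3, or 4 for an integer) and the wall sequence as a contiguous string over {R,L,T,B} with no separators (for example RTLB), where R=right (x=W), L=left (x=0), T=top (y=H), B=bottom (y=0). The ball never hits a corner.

Final position: (11/2,0)
Wall sequence: RTLB

1. t=5/3 → R at (6,19/3); v=(-3,2)
2. t=1/3 → T at (5,7); v=(-3,-2)
3. t=5/3 → L at (0,11/3); v=(3,-2)
4. t=11/6 → B at (11/2,0); v=(3,2)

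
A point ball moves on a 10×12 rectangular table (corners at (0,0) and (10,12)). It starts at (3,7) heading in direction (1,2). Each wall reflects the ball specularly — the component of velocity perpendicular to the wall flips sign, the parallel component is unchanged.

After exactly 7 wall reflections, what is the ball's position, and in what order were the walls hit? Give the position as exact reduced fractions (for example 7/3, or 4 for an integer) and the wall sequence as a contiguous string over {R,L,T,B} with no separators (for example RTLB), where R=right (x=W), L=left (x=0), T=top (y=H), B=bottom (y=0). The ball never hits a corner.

Final position: (19/2,12)
Wall sequence: TRBTLBT

1. t=5/2 → T at (11/2,12); v=(1,-2)
2. t=9/2 → R at (10,3); v=(-1,-2)
3. t=3/2 → B at (17/2,0); v=(-1,2)
4. t=6 → T at (5/2,12); v=(-1,-2)
5. t=5/2 → L at (0,7); v=(1,-2)
6. t=7/2 → B at (7/2,0); v=(1,2)
7. t=6 → T at (19/2,12); v=(1,-2)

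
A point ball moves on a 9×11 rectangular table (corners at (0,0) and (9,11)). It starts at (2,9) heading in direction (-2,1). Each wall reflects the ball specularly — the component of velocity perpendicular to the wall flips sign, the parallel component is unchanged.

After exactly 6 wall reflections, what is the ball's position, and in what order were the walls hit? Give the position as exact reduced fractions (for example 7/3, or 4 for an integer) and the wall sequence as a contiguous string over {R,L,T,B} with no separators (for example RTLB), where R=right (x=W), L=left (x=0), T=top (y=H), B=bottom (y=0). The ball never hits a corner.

1. t=1 → L at (0,10); v=(2,1)
2. t=1 → T at (2,11); v=(2,-1)
3. t=7/2 → R at (9,15/2); v=(-2,-1)
4. t=9/2 → L at (0,3); v=(2,-1)
5. t=3 → B at (6,0); v=(2,1)
6. t=3/2 → R at (9,3/2); v=(-2,1)

Final position: (9,3/2)
Wall sequence: LTRLBR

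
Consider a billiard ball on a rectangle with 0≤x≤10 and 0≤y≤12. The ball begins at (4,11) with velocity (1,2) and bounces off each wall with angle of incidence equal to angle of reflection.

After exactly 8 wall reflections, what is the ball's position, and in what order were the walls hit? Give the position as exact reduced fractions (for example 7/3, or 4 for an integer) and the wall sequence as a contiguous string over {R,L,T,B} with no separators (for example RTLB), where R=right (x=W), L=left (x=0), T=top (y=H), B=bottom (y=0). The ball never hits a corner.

Final position: (10,9)
Wall sequence: TRBTLBTR

1. t=1/2 → T at (9/2,12); v=(1,-2)
2. t=11/2 → R at (10,1); v=(-1,-2)
3. t=1/2 → B at (19/2,0); v=(-1,2)
4. t=6 → T at (7/2,12); v=(-1,-2)
5. t=7/2 → L at (0,5); v=(1,-2)
6. t=5/2 → B at (5/2,0); v=(1,2)
7. t=6 → T at (17/2,12); v=(1,-2)
8. t=3/2 → R at (10,9); v=(-1,-2)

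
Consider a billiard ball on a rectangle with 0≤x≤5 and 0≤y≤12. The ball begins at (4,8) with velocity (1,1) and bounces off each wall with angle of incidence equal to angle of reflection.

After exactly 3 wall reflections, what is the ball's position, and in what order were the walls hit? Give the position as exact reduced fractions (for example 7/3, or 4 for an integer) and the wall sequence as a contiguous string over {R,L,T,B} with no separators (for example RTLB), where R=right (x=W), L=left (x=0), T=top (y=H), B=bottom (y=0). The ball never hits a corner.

1. t=1 → R at (5,9); v=(-1,1)
2. t=3 → T at (2,12); v=(-1,-1)
3. t=2 → L at (0,10); v=(1,-1)

Final position: (0,10)
Wall sequence: RTL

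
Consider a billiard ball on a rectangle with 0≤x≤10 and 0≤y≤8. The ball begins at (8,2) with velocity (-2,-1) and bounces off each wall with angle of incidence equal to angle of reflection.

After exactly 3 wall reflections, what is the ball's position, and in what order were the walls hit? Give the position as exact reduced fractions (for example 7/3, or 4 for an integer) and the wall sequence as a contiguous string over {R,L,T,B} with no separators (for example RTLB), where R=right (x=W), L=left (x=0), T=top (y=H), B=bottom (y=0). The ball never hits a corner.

1. t=2 → B at (4,0); v=(-2,1)
2. t=2 → L at (0,2); v=(2,1)
3. t=5 → R at (10,7); v=(-2,1)

Final position: (10,7)
Wall sequence: BLR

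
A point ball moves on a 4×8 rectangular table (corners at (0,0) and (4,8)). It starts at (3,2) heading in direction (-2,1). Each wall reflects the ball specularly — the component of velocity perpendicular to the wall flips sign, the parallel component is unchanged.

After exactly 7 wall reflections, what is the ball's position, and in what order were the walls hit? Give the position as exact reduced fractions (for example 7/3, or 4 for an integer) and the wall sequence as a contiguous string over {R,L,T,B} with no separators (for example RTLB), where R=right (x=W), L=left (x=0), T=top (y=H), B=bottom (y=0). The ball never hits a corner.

1. t=3/2 → L at (0,7/2); v=(2,1)
2. t=2 → R at (4,11/2); v=(-2,1)
3. t=2 → L at (0,15/2); v=(2,1)
4. t=1/2 → T at (1,8); v=(2,-1)
5. t=3/2 → R at (4,13/2); v=(-2,-1)
6. t=2 → L at (0,9/2); v=(2,-1)
7. t=2 → R at (4,5/2); v=(-2,-1)

Final position: (4,5/2)
Wall sequence: LRLTRLR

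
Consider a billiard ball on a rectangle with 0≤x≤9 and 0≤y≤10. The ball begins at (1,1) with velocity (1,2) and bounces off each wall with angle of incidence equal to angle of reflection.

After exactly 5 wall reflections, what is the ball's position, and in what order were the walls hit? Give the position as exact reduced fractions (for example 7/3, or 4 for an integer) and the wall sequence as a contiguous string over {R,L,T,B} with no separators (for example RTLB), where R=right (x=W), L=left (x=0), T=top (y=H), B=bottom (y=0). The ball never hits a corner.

1. t=9/2 → T at (11/2,10); v=(1,-2)
2. t=7/2 → R at (9,3); v=(-1,-2)
3. t=3/2 → B at (15/2,0); v=(-1,2)
4. t=5 → T at (5/2,10); v=(-1,-2)
5. t=5/2 → L at (0,5); v=(1,-2)

Final position: (0,5)
Wall sequence: TRBTL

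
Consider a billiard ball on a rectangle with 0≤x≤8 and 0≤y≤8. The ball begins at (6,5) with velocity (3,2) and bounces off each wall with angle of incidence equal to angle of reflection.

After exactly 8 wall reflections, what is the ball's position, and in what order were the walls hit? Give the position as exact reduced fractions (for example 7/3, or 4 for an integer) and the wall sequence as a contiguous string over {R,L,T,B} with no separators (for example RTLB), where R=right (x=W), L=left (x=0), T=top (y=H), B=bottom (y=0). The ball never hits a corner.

Final position: (8,13/3)
Wall sequence: RTLBRLTR

1. t=2/3 → R at (8,19/3); v=(-3,2)
2. t=5/6 → T at (11/2,8); v=(-3,-2)
3. t=11/6 → L at (0,13/3); v=(3,-2)
4. t=13/6 → B at (13/2,0); v=(3,2)
5. t=1/2 → R at (8,1); v=(-3,2)
6. t=8/3 → L at (0,19/3); v=(3,2)
7. t=5/6 → T at (5/2,8); v=(3,-2)
8. t=11/6 → R at (8,13/3); v=(-3,-2)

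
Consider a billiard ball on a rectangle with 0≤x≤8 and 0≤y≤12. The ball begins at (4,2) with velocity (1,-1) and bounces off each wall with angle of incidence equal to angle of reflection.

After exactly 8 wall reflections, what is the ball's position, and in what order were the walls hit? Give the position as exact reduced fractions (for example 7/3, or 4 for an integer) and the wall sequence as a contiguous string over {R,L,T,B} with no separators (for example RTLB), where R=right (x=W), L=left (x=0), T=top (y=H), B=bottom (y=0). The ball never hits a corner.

1. t=2 → B at (6,0); v=(1,1)
2. t=2 → R at (8,2); v=(-1,1)
3. t=8 → L at (0,10); v=(1,1)
4. t=2 → T at (2,12); v=(1,-1)
5. t=6 → R at (8,6); v=(-1,-1)
6. t=6 → B at (2,0); v=(-1,1)
7. t=2 → L at (0,2); v=(1,1)
8. t=8 → R at (8,10); v=(-1,1)

Final position: (8,10)
Wall sequence: BRLTRBLR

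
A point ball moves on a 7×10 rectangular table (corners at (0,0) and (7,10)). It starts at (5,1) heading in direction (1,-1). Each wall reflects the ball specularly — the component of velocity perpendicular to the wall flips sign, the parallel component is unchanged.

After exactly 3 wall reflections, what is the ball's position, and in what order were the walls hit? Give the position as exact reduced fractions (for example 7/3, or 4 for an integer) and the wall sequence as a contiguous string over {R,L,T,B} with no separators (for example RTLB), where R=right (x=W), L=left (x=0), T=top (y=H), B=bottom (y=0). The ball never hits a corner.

1. t=1 → B at (6,0); v=(1,1)
2. t=1 → R at (7,1); v=(-1,1)
3. t=7 → L at (0,8); v=(1,1)

Final position: (0,8)
Wall sequence: BRL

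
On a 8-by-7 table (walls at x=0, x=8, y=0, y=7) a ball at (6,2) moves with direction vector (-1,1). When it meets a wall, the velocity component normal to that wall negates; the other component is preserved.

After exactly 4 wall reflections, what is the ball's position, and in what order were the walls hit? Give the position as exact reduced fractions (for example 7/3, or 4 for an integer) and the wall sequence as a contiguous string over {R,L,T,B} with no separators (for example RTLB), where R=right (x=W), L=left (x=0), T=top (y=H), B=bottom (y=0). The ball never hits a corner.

Final position: (8,2)
Wall sequence: TLBR

1. t=5 → T at (1,7); v=(-1,-1)
2. t=1 → L at (0,6); v=(1,-1)
3. t=6 → B at (6,0); v=(1,1)
4. t=2 → R at (8,2); v=(-1,1)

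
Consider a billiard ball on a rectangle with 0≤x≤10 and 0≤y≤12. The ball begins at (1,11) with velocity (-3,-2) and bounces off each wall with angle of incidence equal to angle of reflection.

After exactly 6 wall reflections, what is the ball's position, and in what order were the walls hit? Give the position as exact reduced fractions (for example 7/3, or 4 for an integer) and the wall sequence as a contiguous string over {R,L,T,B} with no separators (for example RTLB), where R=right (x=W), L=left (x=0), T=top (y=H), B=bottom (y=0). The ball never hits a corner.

Final position: (13/2,12)
Wall sequence: LRBLRT

1. t=1/3 → L at (0,31/3); v=(3,-2)
2. t=10/3 → R at (10,11/3); v=(-3,-2)
3. t=11/6 → B at (9/2,0); v=(-3,2)
4. t=3/2 → L at (0,3); v=(3,2)
5. t=10/3 → R at (10,29/3); v=(-3,2)
6. t=7/6 → T at (13/2,12); v=(-3,-2)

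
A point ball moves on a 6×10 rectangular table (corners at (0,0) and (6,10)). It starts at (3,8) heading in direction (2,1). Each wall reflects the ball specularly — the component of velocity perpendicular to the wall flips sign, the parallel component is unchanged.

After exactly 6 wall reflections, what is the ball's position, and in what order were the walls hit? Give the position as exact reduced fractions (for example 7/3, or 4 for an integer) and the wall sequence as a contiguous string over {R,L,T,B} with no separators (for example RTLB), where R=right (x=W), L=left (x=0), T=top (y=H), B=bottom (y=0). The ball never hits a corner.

1. t=3/2 → R at (6,19/2); v=(-2,1)
2. t=1/2 → T at (5,10); v=(-2,-1)
3. t=5/2 → L at (0,15/2); v=(2,-1)
4. t=3 → R at (6,9/2); v=(-2,-1)
5. t=3 → L at (0,3/2); v=(2,-1)
6. t=3/2 → B at (3,0); v=(2,1)

Final position: (3,0)
Wall sequence: RTLRLB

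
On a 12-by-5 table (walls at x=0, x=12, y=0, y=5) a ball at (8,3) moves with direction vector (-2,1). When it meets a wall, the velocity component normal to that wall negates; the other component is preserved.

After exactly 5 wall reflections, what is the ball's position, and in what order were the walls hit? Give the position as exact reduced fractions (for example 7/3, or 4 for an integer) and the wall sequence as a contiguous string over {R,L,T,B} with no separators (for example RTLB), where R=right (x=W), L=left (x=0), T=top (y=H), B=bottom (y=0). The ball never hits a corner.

1. t=2 → T at (4,5); v=(-2,-1)
2. t=2 → L at (0,3); v=(2,-1)
3. t=3 → B at (6,0); v=(2,1)
4. t=3 → R at (12,3); v=(-2,1)
5. t=2 → T at (8,5); v=(-2,-1)

Final position: (8,5)
Wall sequence: TLBRT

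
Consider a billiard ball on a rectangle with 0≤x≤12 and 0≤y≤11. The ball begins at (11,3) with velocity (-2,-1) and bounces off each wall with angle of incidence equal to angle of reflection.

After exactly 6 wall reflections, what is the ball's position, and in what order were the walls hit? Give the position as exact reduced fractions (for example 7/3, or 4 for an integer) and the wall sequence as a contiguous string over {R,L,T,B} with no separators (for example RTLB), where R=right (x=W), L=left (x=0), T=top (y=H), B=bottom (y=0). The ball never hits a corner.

Final position: (12,3/2)
Wall sequence: BLRTLR

1. t=3 → B at (5,0); v=(-2,1)
2. t=5/2 → L at (0,5/2); v=(2,1)
3. t=6 → R at (12,17/2); v=(-2,1)
4. t=5/2 → T at (7,11); v=(-2,-1)
5. t=7/2 → L at (0,15/2); v=(2,-1)
6. t=6 → R at (12,3/2); v=(-2,-1)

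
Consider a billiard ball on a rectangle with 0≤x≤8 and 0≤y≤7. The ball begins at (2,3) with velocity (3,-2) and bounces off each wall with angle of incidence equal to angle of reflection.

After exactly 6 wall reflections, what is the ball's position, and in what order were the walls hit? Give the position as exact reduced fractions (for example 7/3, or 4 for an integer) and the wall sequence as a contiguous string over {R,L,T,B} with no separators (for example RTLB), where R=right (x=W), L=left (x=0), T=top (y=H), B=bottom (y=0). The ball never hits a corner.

Final position: (9/2,0)
Wall sequence: BRLTRB

1. t=3/2 → B at (13/2,0); v=(3,2)
2. t=1/2 → R at (8,1); v=(-3,2)
3. t=8/3 → L at (0,19/3); v=(3,2)
4. t=1/3 → T at (1,7); v=(3,-2)
5. t=7/3 → R at (8,7/3); v=(-3,-2)
6. t=7/6 → B at (9/2,0); v=(-3,2)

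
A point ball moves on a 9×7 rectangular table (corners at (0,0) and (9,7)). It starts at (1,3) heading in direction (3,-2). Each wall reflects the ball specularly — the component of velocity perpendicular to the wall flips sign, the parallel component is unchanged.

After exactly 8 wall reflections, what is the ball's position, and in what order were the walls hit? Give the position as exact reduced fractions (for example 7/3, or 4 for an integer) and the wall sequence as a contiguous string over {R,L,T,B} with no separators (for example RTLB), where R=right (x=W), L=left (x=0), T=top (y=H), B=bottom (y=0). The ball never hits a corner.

1. t=3/2 → B at (11/2,0); v=(3,2)
2. t=7/6 → R at (9,7/3); v=(-3,2)
3. t=7/3 → T at (2,7); v=(-3,-2)
4. t=2/3 → L at (0,17/3); v=(3,-2)
5. t=17/6 → B at (17/2,0); v=(3,2)
6. t=1/6 → R at (9,1/3); v=(-3,2)
7. t=3 → L at (0,19/3); v=(3,2)
8. t=1/3 → T at (1,7); v=(3,-2)

Final position: (1,7)
Wall sequence: BRTLBRLT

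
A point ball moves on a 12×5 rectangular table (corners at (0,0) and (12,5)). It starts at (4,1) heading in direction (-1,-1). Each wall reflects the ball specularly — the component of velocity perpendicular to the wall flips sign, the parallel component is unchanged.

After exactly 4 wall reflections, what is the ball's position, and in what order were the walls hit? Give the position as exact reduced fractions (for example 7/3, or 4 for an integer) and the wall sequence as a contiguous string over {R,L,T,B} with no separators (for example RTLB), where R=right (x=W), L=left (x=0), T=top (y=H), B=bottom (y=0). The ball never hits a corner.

Final position: (7,0)
Wall sequence: BLTB

1. t=1 → B at (3,0); v=(-1,1)
2. t=3 → L at (0,3); v=(1,1)
3. t=2 → T at (2,5); v=(1,-1)
4. t=5 → B at (7,0); v=(1,1)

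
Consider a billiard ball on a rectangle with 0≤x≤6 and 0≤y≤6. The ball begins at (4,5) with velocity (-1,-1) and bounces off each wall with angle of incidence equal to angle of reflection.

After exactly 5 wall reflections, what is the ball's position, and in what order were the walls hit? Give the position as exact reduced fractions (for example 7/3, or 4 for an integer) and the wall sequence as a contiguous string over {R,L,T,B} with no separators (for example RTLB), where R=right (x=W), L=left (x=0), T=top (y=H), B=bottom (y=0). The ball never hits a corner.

1. t=4 → L at (0,1); v=(1,-1)
2. t=1 → B at (1,0); v=(1,1)
3. t=5 → R at (6,5); v=(-1,1)
4. t=1 → T at (5,6); v=(-1,-1)
5. t=5 → L at (0,1); v=(1,-1)

Final position: (0,1)
Wall sequence: LBRTL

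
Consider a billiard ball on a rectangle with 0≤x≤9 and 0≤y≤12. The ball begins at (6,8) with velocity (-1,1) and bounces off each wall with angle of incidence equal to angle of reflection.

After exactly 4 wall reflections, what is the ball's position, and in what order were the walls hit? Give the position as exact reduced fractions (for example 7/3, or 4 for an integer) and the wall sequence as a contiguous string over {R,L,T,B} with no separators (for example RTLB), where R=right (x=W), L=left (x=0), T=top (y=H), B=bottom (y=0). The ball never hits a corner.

Final position: (8,0)
Wall sequence: TLRB

1. t=4 → T at (2,12); v=(-1,-1)
2. t=2 → L at (0,10); v=(1,-1)
3. t=9 → R at (9,1); v=(-1,-1)
4. t=1 → B at (8,0); v=(-1,1)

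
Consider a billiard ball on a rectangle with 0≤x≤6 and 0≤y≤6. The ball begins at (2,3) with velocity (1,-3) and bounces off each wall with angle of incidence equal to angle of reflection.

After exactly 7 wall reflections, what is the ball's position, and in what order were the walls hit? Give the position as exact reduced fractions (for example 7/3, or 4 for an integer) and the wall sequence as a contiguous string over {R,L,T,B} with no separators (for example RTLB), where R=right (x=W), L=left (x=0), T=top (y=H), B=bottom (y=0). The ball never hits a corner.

1. t=1 → B at (3,0); v=(1,3)
2. t=2 → T at (5,6); v=(1,-3)
3. t=1 → R at (6,3); v=(-1,-3)
4. t=1 → B at (5,0); v=(-1,3)
5. t=2 → T at (3,6); v=(-1,-3)
6. t=2 → B at (1,0); v=(-1,3)
7. t=1 → L at (0,3); v=(1,3)

Final position: (0,3)
Wall sequence: BTRBTBL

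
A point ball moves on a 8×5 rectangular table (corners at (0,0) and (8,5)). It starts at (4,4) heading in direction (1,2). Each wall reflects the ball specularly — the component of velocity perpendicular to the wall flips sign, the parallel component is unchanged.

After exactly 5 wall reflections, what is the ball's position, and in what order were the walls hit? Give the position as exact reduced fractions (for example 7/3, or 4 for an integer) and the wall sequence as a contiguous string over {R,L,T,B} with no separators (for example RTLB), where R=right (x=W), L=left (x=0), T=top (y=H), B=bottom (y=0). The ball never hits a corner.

Final position: (4,0)
Wall sequence: TBRTB

1. t=1/2 → T at (9/2,5); v=(1,-2)
2. t=5/2 → B at (7,0); v=(1,2)
3. t=1 → R at (8,2); v=(-1,2)
4. t=3/2 → T at (13/2,5); v=(-1,-2)
5. t=5/2 → B at (4,0); v=(-1,2)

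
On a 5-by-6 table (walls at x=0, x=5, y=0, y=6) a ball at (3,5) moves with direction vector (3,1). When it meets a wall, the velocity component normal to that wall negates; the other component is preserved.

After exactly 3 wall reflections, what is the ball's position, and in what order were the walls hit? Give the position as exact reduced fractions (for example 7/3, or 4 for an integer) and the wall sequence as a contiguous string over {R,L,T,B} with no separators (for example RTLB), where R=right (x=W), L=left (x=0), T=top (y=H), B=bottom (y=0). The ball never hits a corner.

1. t=2/3 → R at (5,17/3); v=(-3,1)
2. t=1/3 → T at (4,6); v=(-3,-1)
3. t=4/3 → L at (0,14/3); v=(3,-1)

Final position: (0,14/3)
Wall sequence: RTL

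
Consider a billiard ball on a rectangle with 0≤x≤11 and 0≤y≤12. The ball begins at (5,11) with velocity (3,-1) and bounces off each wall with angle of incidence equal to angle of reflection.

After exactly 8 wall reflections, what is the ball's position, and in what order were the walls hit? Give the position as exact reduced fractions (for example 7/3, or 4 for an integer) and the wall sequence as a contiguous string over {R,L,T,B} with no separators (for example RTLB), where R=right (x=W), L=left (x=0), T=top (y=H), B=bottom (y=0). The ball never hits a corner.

1. t=2 → R at (11,9); v=(-3,-1)
2. t=11/3 → L at (0,16/3); v=(3,-1)
3. t=11/3 → R at (11,5/3); v=(-3,-1)
4. t=5/3 → B at (6,0); v=(-3,1)
5. t=2 → L at (0,2); v=(3,1)
6. t=11/3 → R at (11,17/3); v=(-3,1)
7. t=11/3 → L at (0,28/3); v=(3,1)
8. t=8/3 → T at (8,12); v=(3,-1)

Final position: (8,12)
Wall sequence: RLRBLRLT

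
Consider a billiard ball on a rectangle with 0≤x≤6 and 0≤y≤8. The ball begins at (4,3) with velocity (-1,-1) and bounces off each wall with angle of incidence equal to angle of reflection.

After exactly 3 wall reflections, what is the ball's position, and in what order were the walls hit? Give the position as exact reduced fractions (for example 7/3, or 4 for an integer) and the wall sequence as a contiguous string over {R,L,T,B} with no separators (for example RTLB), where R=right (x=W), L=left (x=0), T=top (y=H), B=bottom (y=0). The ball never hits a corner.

Final position: (6,7)
Wall sequence: BLR

1. t=3 → B at (1,0); v=(-1,1)
2. t=1 → L at (0,1); v=(1,1)
3. t=6 → R at (6,7); v=(-1,1)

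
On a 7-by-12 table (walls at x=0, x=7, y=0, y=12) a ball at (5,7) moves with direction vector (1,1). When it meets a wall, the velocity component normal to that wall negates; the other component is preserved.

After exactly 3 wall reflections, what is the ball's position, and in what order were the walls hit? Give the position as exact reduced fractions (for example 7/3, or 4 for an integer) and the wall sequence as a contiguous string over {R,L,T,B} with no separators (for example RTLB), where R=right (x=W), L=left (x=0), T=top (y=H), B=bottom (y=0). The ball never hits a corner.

1. t=2 → R at (7,9); v=(-1,1)
2. t=3 → T at (4,12); v=(-1,-1)
3. t=4 → L at (0,8); v=(1,-1)

Final position: (0,8)
Wall sequence: RTL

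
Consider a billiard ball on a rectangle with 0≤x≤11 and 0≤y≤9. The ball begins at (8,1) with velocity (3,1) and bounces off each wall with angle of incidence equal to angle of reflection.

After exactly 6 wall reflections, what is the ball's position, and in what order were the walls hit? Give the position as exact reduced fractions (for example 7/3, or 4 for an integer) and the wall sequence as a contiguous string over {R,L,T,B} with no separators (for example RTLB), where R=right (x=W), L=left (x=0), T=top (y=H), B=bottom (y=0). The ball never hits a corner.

Final position: (11,4/3)
Wall sequence: RLTRLR

1. t=1 → R at (11,2); v=(-3,1)
2. t=11/3 → L at (0,17/3); v=(3,1)
3. t=10/3 → T at (10,9); v=(3,-1)
4. t=1/3 → R at (11,26/3); v=(-3,-1)
5. t=11/3 → L at (0,5); v=(3,-1)
6. t=11/3 → R at (11,4/3); v=(-3,-1)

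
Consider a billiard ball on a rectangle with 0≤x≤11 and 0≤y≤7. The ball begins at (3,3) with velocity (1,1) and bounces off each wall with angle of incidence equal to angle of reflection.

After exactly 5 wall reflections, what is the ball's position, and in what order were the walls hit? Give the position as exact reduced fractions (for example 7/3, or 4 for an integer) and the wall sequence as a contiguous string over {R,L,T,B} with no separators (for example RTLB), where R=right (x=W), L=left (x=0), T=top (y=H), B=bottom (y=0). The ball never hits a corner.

Final position: (0,6)
Wall sequence: TRBTL

1. t=4 → T at (7,7); v=(1,-1)
2. t=4 → R at (11,3); v=(-1,-1)
3. t=3 → B at (8,0); v=(-1,1)
4. t=7 → T at (1,7); v=(-1,-1)
5. t=1 → L at (0,6); v=(1,-1)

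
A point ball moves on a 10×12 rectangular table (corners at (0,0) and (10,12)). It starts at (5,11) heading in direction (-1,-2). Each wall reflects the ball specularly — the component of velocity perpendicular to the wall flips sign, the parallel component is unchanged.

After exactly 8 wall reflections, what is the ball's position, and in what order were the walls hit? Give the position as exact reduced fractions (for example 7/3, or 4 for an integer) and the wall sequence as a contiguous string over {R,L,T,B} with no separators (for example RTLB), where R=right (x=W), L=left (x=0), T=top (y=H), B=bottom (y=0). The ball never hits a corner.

1. t=5 → L at (0,1); v=(1,-2)
2. t=1/2 → B at (1/2,0); v=(1,2)
3. t=6 → T at (13/2,12); v=(1,-2)
4. t=7/2 → R at (10,5); v=(-1,-2)
5. t=5/2 → B at (15/2,0); v=(-1,2)
6. t=6 → T at (3/2,12); v=(-1,-2)
7. t=3/2 → L at (0,9); v=(1,-2)
8. t=9/2 → B at (9/2,0); v=(1,2)

Final position: (9/2,0)
Wall sequence: LBTRBTLB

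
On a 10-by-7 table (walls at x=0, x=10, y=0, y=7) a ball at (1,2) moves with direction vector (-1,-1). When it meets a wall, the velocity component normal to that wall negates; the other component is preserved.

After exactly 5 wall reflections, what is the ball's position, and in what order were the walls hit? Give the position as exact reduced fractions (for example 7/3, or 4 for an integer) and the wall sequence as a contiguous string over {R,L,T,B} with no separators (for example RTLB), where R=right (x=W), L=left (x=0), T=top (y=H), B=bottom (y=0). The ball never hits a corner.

Final position: (5,0)
Wall sequence: LBTRB

1. t=1 → L at (0,1); v=(1,-1)
2. t=1 → B at (1,0); v=(1,1)
3. t=7 → T at (8,7); v=(1,-1)
4. t=2 → R at (10,5); v=(-1,-1)
5. t=5 → B at (5,0); v=(-1,1)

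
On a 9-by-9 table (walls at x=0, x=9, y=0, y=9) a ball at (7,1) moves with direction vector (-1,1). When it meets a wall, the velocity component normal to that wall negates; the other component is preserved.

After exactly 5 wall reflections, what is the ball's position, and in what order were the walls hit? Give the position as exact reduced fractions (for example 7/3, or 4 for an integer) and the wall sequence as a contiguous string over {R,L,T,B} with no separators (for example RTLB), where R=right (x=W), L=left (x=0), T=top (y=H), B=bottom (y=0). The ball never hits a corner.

Final position: (0,8)
Wall sequence: LTRBL

1. t=7 → L at (0,8); v=(1,1)
2. t=1 → T at (1,9); v=(1,-1)
3. t=8 → R at (9,1); v=(-1,-1)
4. t=1 → B at (8,0); v=(-1,1)
5. t=8 → L at (0,8); v=(1,1)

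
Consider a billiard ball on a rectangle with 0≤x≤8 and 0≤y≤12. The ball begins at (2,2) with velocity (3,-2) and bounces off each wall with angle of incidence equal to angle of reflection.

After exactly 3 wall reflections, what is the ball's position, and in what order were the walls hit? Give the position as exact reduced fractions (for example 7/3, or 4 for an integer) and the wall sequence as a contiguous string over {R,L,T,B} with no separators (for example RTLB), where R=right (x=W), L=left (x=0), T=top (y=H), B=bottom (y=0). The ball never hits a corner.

1. t=1 → B at (5,0); v=(3,2)
2. t=1 → R at (8,2); v=(-3,2)
3. t=8/3 → L at (0,22/3); v=(3,2)

Final position: (0,22/3)
Wall sequence: BRL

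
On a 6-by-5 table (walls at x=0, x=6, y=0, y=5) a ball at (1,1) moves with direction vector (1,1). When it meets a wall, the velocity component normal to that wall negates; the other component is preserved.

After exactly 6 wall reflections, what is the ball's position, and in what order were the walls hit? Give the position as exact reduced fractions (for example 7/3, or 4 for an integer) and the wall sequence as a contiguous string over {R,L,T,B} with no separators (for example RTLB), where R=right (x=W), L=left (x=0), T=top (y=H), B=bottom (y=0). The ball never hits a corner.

Final position: (6,2)
Wall sequence: TRBLTR

1. t=4 → T at (5,5); v=(1,-1)
2. t=1 → R at (6,4); v=(-1,-1)
3. t=4 → B at (2,0); v=(-1,1)
4. t=2 → L at (0,2); v=(1,1)
5. t=3 → T at (3,5); v=(1,-1)
6. t=3 → R at (6,2); v=(-1,-1)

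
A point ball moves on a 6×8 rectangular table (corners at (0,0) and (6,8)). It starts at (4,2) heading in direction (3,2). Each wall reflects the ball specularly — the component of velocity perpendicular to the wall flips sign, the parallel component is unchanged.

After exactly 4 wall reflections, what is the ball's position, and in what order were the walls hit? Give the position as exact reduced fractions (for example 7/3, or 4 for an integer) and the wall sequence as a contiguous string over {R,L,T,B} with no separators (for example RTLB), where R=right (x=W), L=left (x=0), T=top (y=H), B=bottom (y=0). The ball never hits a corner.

1. t=2/3 → R at (6,10/3); v=(-3,2)
2. t=2 → L at (0,22/3); v=(3,2)
3. t=1/3 → T at (1,8); v=(3,-2)
4. t=5/3 → R at (6,14/3); v=(-3,-2)

Final position: (6,14/3)
Wall sequence: RLTR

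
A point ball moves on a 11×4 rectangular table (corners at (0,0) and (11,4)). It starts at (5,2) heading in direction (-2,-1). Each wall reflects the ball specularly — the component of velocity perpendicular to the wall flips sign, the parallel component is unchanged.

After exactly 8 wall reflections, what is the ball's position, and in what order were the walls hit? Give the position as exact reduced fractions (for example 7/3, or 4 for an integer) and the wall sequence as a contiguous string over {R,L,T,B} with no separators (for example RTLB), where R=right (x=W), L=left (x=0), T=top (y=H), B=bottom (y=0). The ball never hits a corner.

Final position: (9,0)
Wall sequence: BLTRBLTB

1. t=2 → B at (1,0); v=(-2,1)
2. t=1/2 → L at (0,1/2); v=(2,1)
3. t=7/2 → T at (7,4); v=(2,-1)
4. t=2 → R at (11,2); v=(-2,-1)
5. t=2 → B at (7,0); v=(-2,1)
6. t=7/2 → L at (0,7/2); v=(2,1)
7. t=1/2 → T at (1,4); v=(2,-1)
8. t=4 → B at (9,0); v=(2,1)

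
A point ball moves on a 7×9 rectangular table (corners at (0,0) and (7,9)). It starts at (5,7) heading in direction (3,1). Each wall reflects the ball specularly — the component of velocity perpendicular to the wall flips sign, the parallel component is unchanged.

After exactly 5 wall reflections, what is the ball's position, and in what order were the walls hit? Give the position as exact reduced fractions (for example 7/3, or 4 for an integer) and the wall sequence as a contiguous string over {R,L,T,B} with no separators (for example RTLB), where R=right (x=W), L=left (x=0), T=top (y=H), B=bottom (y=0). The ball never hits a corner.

1. t=2/3 → R at (7,23/3); v=(-3,1)
2. t=4/3 → T at (3,9); v=(-3,-1)
3. t=1 → L at (0,8); v=(3,-1)
4. t=7/3 → R at (7,17/3); v=(-3,-1)
5. t=7/3 → L at (0,10/3); v=(3,-1)

Final position: (0,10/3)
Wall sequence: RTLRL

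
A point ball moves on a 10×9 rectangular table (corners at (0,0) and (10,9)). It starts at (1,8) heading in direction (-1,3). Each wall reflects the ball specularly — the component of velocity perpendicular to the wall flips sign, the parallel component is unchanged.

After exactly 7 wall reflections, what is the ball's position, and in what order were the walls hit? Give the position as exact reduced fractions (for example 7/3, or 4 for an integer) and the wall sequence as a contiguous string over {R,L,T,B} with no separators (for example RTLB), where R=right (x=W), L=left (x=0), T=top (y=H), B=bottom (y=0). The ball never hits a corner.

Final position: (26/3,9)
Wall sequence: TLBTBRT

1. t=1/3 → T at (2/3,9); v=(-1,-3)
2. t=2/3 → L at (0,7); v=(1,-3)
3. t=7/3 → B at (7/3,0); v=(1,3)
4. t=3 → T at (16/3,9); v=(1,-3)
5. t=3 → B at (25/3,0); v=(1,3)
6. t=5/3 → R at (10,5); v=(-1,3)
7. t=4/3 → T at (26/3,9); v=(-1,-3)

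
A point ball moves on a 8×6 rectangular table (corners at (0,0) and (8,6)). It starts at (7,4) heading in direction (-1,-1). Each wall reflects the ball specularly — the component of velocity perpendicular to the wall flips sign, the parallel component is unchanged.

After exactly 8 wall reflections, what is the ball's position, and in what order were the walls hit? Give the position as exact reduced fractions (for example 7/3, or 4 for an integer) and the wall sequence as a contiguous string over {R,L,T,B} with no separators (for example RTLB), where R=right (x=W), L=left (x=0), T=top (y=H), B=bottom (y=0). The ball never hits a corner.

1. t=4 → B at (3,0); v=(-1,1)
2. t=3 → L at (0,3); v=(1,1)
3. t=3 → T at (3,6); v=(1,-1)
4. t=5 → R at (8,1); v=(-1,-1)
5. t=1 → B at (7,0); v=(-1,1)
6. t=6 → T at (1,6); v=(-1,-1)
7. t=1 → L at (0,5); v=(1,-1)
8. t=5 → B at (5,0); v=(1,1)

Final position: (5,0)
Wall sequence: BLTRBTLB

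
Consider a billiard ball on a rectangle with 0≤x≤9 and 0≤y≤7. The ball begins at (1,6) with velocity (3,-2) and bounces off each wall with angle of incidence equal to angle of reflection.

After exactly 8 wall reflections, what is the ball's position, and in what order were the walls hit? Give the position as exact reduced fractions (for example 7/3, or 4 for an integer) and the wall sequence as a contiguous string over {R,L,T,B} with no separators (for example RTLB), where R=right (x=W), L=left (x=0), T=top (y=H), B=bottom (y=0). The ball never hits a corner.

Final position: (11/2,7)
Wall sequence: RBLTRBLT

1. t=8/3 → R at (9,2/3); v=(-3,-2)
2. t=1/3 → B at (8,0); v=(-3,2)
3. t=8/3 → L at (0,16/3); v=(3,2)
4. t=5/6 → T at (5/2,7); v=(3,-2)
5. t=13/6 → R at (9,8/3); v=(-3,-2)
6. t=4/3 → B at (5,0); v=(-3,2)
7. t=5/3 → L at (0,10/3); v=(3,2)
8. t=11/6 → T at (11/2,7); v=(3,-2)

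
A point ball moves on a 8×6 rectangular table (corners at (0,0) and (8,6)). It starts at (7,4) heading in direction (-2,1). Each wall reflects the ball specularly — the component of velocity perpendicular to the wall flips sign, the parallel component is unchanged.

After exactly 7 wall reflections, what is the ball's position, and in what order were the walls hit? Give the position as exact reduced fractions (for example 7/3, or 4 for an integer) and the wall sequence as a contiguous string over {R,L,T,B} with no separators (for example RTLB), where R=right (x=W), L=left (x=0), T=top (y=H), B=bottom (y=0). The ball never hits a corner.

1. t=2 → T at (3,6); v=(-2,-1)
2. t=3/2 → L at (0,9/2); v=(2,-1)
3. t=4 → R at (8,1/2); v=(-2,-1)
4. t=1/2 → B at (7,0); v=(-2,1)
5. t=7/2 → L at (0,7/2); v=(2,1)
6. t=5/2 → T at (5,6); v=(2,-1)
7. t=3/2 → R at (8,9/2); v=(-2,-1)

Final position: (8,9/2)
Wall sequence: TLRBLTR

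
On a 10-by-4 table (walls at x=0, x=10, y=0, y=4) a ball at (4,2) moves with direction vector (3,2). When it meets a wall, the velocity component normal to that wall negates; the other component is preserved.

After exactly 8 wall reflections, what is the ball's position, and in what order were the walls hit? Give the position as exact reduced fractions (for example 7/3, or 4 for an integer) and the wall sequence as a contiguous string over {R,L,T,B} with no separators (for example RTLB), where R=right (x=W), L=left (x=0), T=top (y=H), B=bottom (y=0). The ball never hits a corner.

Final position: (9,4)
Wall sequence: TRBTLBRT

1. t=1 → T at (7,4); v=(3,-2)
2. t=1 → R at (10,2); v=(-3,-2)
3. t=1 → B at (7,0); v=(-3,2)
4. t=2 → T at (1,4); v=(-3,-2)
5. t=1/3 → L at (0,10/3); v=(3,-2)
6. t=5/3 → B at (5,0); v=(3,2)
7. t=5/3 → R at (10,10/3); v=(-3,2)
8. t=1/3 → T at (9,4); v=(-3,-2)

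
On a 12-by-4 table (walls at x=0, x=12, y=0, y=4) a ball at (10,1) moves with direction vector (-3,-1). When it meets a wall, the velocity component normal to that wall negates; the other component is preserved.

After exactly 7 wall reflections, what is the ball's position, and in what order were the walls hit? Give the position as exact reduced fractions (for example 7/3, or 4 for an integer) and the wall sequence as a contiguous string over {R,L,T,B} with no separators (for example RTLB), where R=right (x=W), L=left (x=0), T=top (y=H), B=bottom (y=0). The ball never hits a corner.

1. t=1 → B at (7,0); v=(-3,1)
2. t=7/3 → L at (0,7/3); v=(3,1)
3. t=5/3 → T at (5,4); v=(3,-1)
4. t=7/3 → R at (12,5/3); v=(-3,-1)
5. t=5/3 → B at (7,0); v=(-3,1)
6. t=7/3 → L at (0,7/3); v=(3,1)
7. t=5/3 → T at (5,4); v=(3,-1)

Final position: (5,4)
Wall sequence: BLTRBLT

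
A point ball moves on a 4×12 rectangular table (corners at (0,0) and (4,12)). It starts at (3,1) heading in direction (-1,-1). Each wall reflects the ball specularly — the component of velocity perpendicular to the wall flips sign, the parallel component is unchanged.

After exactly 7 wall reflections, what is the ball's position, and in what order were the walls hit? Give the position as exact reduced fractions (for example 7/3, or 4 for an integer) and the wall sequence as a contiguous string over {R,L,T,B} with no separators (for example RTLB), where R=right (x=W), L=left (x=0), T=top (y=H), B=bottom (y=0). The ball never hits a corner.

Final position: (0,6)
Wall sequence: BLRLTRL

1. t=1 → B at (2,0); v=(-1,1)
2. t=2 → L at (0,2); v=(1,1)
3. t=4 → R at (4,6); v=(-1,1)
4. t=4 → L at (0,10); v=(1,1)
5. t=2 → T at (2,12); v=(1,-1)
6. t=2 → R at (4,10); v=(-1,-1)
7. t=4 → L at (0,6); v=(1,-1)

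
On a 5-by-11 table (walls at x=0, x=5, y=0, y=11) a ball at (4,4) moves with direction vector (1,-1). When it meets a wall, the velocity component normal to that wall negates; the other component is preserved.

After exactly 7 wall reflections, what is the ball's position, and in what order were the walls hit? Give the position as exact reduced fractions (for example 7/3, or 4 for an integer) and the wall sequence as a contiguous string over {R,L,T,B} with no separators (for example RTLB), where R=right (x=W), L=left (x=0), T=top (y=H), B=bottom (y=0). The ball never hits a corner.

Final position: (5,5)
Wall sequence: RBLRTLR

1. t=1 → R at (5,3); v=(-1,-1)
2. t=3 → B at (2,0); v=(-1,1)
3. t=2 → L at (0,2); v=(1,1)
4. t=5 → R at (5,7); v=(-1,1)
5. t=4 → T at (1,11); v=(-1,-1)
6. t=1 → L at (0,10); v=(1,-1)
7. t=5 → R at (5,5); v=(-1,-1)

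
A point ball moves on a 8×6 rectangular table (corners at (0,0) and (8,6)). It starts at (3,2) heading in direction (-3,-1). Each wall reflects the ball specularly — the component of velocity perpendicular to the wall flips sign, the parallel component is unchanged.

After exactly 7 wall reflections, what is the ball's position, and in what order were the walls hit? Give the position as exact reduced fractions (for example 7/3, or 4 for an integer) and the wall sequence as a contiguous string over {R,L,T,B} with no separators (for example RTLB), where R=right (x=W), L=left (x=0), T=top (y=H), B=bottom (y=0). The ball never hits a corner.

1. t=1 → L at (0,1); v=(3,-1)
2. t=1 → B at (3,0); v=(3,1)
3. t=5/3 → R at (8,5/3); v=(-3,1)
4. t=8/3 → L at (0,13/3); v=(3,1)
5. t=5/3 → T at (5,6); v=(3,-1)
6. t=1 → R at (8,5); v=(-3,-1)
7. t=8/3 → L at (0,7/3); v=(3,-1)

Final position: (0,7/3)
Wall sequence: LBRLTRL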